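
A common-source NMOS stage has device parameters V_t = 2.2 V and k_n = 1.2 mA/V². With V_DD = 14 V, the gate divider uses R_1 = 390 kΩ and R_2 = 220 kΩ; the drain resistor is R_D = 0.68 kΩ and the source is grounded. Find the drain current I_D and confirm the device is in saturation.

V_G = V_DD·R_2/(R_1+R_2) = 14×220/610 = 5.05 V. With the source grounded, V_GS = V_G = 5.05 V.
Assume saturation: I_D = (k_n/2)(V_GS − V_t)² = (1.2/2)×(5.05 − 2.2)² = 0.6×2.85² = 4.87 mA.
V_DS = V_DD − I_D·R_D = 14 − 4.87×0.68 = 10.7 V.
Saturation requires V_DS ≥ V_GS − V_t = 2.85 V; 10.7 ≥ 2.85 ✓.

I_D ≈ 4.9 mA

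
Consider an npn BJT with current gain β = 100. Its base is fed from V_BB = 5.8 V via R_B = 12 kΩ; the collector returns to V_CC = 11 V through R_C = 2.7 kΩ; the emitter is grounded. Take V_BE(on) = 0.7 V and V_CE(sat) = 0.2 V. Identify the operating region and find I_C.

saturation; I_C ≈ 4 mA

Assume active: I_B = (5.8 − 0.7)/12 = 0.425 mA, giving I_C = β·I_B = 42.5 mA.
But then V_CE = 11 − 42.5×2.7 = -104 V < V_CE(sat) = 0.2 V — impossible in the active region.
So the transistor is saturated. With V_CE = 0.2 V, I_C = (V_CC − 0.2)/R_C = 10.8/2.7 = 4 mA.
Check: β·I_B = 42.5 mA > I_C = 4 mA, confirming saturation.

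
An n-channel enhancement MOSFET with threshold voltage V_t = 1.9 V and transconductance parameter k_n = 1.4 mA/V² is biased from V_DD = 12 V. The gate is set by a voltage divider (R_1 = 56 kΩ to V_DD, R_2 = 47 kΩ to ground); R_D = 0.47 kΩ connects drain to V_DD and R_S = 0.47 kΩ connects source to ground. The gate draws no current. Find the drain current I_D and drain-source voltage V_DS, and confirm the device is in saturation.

I_D ≈ 3.1 mA, V_DS ≈ 9.1 V

V_G = V_DD·R_2/(R_1+R_2) = 12×47/103 = 5.48 V.
Assume saturation: I_D = (k_n/2)(V_GS − V_t)² with V_GS = V_G − I_D·R_S = 5.48 − 0.47·I_D.
Substituting gives 0.155·I_D² − 3.35·I_D + 8.95 = 0, with roots I_D = 3.12 or 18.6 mA.
The root I_D = 18.6 mA gives V_GS = -3.25 V ≤ V_t, so take I_D = 3.12 mA.
Then V_GS = 4.01 V and V_DS = V_DD − I_D(R_D+R_S) = 12 − 3.12×0.94 = 9.07 V.
Saturation requires V_DS ≥ V_GS − V_t = 2.11 V; 9.07 ≥ 2.11 ✓.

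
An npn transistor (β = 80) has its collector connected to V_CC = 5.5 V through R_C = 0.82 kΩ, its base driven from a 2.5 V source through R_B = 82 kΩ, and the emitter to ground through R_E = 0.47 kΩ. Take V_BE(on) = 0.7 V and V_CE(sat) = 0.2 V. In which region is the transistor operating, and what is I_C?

Assume active. Base-emitter loop: I_B = (V_BB − V_BE)/(R_B + (β+1)R_E) = (2.5 − 0.7)/(82 + 81×0.47) = 0.015 mA.
I_C = β·I_B = 80×0.015 = 1.2 mA.
V_CE = V_CC − I_C·R_C − I_E·R_E = 5.5 − 1.2×0.82 − 1.21×0.47 = 3.95 V > V_CE(sat), so the active-region assumption holds.

active; I_C ≈ 1.2 mA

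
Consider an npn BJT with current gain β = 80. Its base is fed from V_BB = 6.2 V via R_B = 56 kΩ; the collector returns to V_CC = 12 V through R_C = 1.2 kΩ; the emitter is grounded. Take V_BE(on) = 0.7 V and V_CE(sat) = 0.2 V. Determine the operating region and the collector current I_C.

Assume active. Base-emitter loop: I_B = (V_BB − V_BE)/R_B = (6.2 − 0.7)/56 = 0.0982 mA.
I_C = β·I_B = 80×0.0982 = 7.86 mA.
V_CE = V_CC − I_C·R_C = 12 − 7.86×1.2 = 2.57 V > V_CE(sat), so the active-region assumption holds.

active; I_C ≈ 7.9 mA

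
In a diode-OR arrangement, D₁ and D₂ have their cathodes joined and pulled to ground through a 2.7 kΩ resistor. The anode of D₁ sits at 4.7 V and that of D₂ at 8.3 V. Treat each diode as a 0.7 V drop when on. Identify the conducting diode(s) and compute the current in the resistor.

Only D₂ conducts; I_R ≈ 2.8 mA

Assume both conduct. Then node N would need to be at both 4.7−0.7 = 4 V and 8.3−0.7 = 7.6 V, which is impossible.
Assume only D₂ conducts: V_N = 8.3 − 0.7 = 7.6 V, so I_R = 7.6/2.7 = 2.81 mA.
Check D₁: its anode-to-cathode voltage is 4.7 − 7.6 = -2.9 V < 0.7 V, so it is off. The assumption is consistent.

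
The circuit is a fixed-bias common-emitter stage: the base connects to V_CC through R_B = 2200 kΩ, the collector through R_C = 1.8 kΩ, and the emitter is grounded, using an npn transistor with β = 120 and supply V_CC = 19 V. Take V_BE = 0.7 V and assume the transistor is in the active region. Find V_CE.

V_CE ≈ 17 V

Base loop: V_CC = I_B·R_B + V_BE, so I_B = (19 − 0.7)/2200 kΩ = 0.00832 mA.
In the active region I_C = β·I_B = 120 × 0.00832 = 0.998 mA.
Collector loop: V_CE = V_CC − I_C·R_C = 19 − 0.998×1.8 = 17.2 V.
Since V_CE = 17.2 V > V_CE(sat) ≈ 0.2 V, the transistor is in the active region as assumed.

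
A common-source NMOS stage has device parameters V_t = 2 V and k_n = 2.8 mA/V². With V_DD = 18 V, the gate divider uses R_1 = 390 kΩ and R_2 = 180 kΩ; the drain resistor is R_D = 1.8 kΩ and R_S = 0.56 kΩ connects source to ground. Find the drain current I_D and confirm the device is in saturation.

V_G = V_DD·R_2/(R_1+R_2) = 18×180/570 = 5.68 V.
Assume saturation: I_D = (k_n/2)(V_GS − V_t)² with V_GS = V_G − I_D·R_S = 5.68 − 0.56·I_D.
Substituting gives 0.439·I_D² − 6.78·I_D + 19 = 0, with roots I_D = 3.68 or 11.8 mA.
The root I_D = 11.8 mA gives V_GS = -0.897 V ≤ V_t, so take I_D = 3.68 mA.
Then V_GS = 3.62 V and V_DS = V_DD − I_D(R_D+R_S) = 18 − 3.68×2.36 = 9.31 V.
Saturation requires V_DS ≥ V_GS − V_t = 1.62 V; 9.31 ≥ 1.62 ✓.

I_D ≈ 3.7 mA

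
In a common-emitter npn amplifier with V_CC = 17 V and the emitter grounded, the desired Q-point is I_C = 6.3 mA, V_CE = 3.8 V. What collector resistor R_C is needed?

Collector loop: V_CC = I_C·R_C + V_CE.
R_C = (V_CC − V_CE)/I_C = (17 − 3.8)/6.3 = 2.1 kΩ.

R_C ≈ 2.1 kΩ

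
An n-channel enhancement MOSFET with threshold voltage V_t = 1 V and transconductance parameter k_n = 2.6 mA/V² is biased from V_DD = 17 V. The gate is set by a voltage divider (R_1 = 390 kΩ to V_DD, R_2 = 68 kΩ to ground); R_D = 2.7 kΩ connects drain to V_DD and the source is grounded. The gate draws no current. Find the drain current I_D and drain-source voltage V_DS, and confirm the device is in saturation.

V_G = V_DD·R_2/(R_1+R_2) = 17×68/458 = 2.52 V. With the source grounded, V_GS = V_G = 2.52 V.
Assume saturation: I_D = (k_n/2)(V_GS − V_t)² = (2.6/2)×(2.52 − 1)² = 1.3×1.52² = 3.02 mA.
V_DS = V_DD − I_D·R_D = 17 − 3.02×2.7 = 8.85 V.
Saturation requires V_DS ≥ V_GS − V_t = 1.52 V; 8.85 ≥ 1.52 ✓.

I_D ≈ 3 mA, V_DS ≈ 8.8 V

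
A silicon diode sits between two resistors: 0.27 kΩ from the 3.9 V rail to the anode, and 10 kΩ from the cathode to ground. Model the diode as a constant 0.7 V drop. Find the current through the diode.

I ≈ 0.31 mA

The two resistors are in series with the diode, so KVL gives 3.9 = I·0.27 + 0.7 + I·10.
I = (3.9 − 0.7) / (0.27 + 10) kΩ = 3.2 / 10.3 = 0.312 mA.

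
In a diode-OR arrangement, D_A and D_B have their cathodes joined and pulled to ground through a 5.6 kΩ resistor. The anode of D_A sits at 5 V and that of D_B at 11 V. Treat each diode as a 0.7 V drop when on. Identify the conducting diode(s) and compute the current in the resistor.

Only D_B conducts; I_R ≈ 1.8 mA

Assume both conduct. Then node N would need to be at both 5−0.7 = 4.3 V and 11−0.7 = 10.3 V, which is impossible.
Assume only D_B conducts: V_N = 11 − 0.7 = 10.3 V, so I_R = 10.3/5.6 = 1.84 mA.
Check D_A: its anode-to-cathode voltage is 5 − 10.3 = -5.3 V < 0.7 V, so it is off. The assumption is consistent.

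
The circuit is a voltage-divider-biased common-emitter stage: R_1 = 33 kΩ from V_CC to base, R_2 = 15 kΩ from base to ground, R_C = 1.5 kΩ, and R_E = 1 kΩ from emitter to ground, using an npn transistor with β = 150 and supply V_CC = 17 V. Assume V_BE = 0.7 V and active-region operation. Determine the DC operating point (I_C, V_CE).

Thevenize the base divider: V_Th = V_CC·R_2/(R_1+R_2) = 17×15/48 = 5.31 V, R_Th = R_1‖R_2 = 10.3 kΩ.
Base-emitter loop: V_Th = I_B·R_Th + V_BE + (β+1)I_B·R_E, so I_B = (5.31 − 0.7) / (10.3 + 151×1) = 0.0286 mA.
I_C = β·I_B = 150×0.0286 = 4.29 mA, and I_E = (β+1)I_B = 4.32 mA.
V_CE = V_CC − I_C·R_C − I_E·R_E = 17 − 4.29×1.5 − 4.32×1 = 6.25 V.
V_CE = 6.25 V > 0.2 V confirms active-region operation.

I_C ≈ 4.3 mA, V_CE ≈ 6.2 V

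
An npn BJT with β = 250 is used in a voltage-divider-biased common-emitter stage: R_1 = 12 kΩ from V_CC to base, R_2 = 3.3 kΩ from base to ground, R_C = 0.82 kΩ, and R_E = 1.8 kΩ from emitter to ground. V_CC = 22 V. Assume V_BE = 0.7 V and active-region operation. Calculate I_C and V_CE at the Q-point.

I_C ≈ 2.2 mA, V_CE ≈ 16 V

Thevenize the base divider: V_Th = V_CC·R_2/(R_1+R_2) = 22×3.3/15.3 = 4.75 V, R_Th = R_1‖R_2 = 2.59 kΩ.
Base-emitter loop: V_Th = I_B·R_Th + V_BE + (β+1)I_B·R_E, so I_B = (4.75 − 0.7) / (2.59 + 251×1.8) = 0.0089 mA.
I_C = β·I_B = 250×0.0089 = 2.23 mA, and I_E = (β+1)I_B = 2.23 mA.
V_CE = V_CC − I_C·R_C − I_E·R_E = 22 − 2.23×0.82 − 2.23×1.8 = 16.2 V.
V_CE = 16.2 V > 0.2 V confirms active-region operation.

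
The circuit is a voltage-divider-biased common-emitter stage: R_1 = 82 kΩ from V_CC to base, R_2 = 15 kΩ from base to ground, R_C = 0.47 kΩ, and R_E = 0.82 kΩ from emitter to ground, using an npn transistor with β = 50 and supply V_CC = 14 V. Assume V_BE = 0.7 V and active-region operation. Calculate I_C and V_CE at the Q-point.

Thevenize the base divider: V_Th = V_CC·R_2/(R_1+R_2) = 14×15/97 = 2.16 V, R_Th = R_1‖R_2 = 12.7 kΩ.
Base-emitter loop: V_Th = I_B·R_Th + V_BE + (β+1)I_B·R_E, so I_B = (2.16 − 0.7) / (12.7 + 51×0.82) = 0.0269 mA.
I_C = β·I_B = 50×0.0269 = 1.34 mA, and I_E = (β+1)I_B = 1.37 mA.
V_CE = V_CC − I_C·R_C − I_E·R_E = 14 − 1.34×0.47 − 1.37×0.82 = 12.2 V.
V_CE = 12.2 V > 0.2 V confirms active-region operation.

I_C ≈ 1.3 mA, V_CE ≈ 12 V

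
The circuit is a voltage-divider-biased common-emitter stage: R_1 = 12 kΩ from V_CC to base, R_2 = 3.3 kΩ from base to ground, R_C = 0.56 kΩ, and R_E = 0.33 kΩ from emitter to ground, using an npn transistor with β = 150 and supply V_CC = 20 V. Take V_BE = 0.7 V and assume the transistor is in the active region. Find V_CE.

Thevenize the base divider: V_Th = V_CC·R_2/(R_1+R_2) = 20×3.3/15.3 = 4.31 V, R_Th = R_1‖R_2 = 2.59 kΩ.
Base-emitter loop: V_Th = I_B·R_Th + V_BE + (β+1)I_B·R_E, so I_B = (4.31 − 0.7) / (2.59 + 151×0.33) = 0.0689 mA.
I_C = β·I_B = 150×0.0689 = 10.3 mA, and I_E = (β+1)I_B = 10.4 mA.
V_CE = V_CC − I_C·R_C − I_E·R_E = 20 − 10.3×0.56 − 10.4×0.33 = 10.8 V.
V_CE = 10.8 V > 0.2 V confirms active-region operation.

V_CE ≈ 11 V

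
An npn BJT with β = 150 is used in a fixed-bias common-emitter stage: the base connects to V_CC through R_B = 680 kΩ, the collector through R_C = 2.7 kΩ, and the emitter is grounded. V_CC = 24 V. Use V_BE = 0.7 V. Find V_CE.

Base loop: V_CC = I_B·R_B + V_BE, so I_B = (24 − 0.7)/680 kΩ = 0.0343 mA.
In the active region I_C = β·I_B = 150 × 0.0343 = 5.14 mA.
Collector loop: V_CE = V_CC − I_C·R_C = 24 − 5.14×2.7 = 10.1 V.
Since V_CE = 10.1 V > V_CE(sat) ≈ 0.2 V, the transistor is in the active region as assumed.

V_CE ≈ 10 V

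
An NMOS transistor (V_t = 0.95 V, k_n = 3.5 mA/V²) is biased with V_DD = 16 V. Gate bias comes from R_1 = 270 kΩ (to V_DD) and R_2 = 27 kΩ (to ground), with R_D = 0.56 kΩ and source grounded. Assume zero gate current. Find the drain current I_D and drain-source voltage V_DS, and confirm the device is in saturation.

V_G = V_DD·R_2/(R_1+R_2) = 16×27/297 = 1.45 V. With the source grounded, V_GS = V_G = 1.45 V.
Assume saturation: I_D = (k_n/2)(V_GS − V_t)² = (3.5/2)×(1.45 − 0.95)² = 1.75×0.505² = 0.445 mA.
V_DS = V_DD − I_D·R_D = 16 − 0.445×0.56 = 15.8 V.
Saturation requires V_DS ≥ V_GS − V_t = 0.505 V; 15.8 ≥ 0.505 ✓.

I_D ≈ 0.45 mA, V_DS ≈ 16 V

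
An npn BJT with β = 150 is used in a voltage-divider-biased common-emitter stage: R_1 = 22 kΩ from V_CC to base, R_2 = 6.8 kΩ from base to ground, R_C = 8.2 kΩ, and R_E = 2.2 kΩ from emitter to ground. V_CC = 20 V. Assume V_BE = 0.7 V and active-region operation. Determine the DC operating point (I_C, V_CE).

I_C ≈ 1.8 mA, V_CE ≈ 1.4 V

Thevenize the base divider: V_Th = V_CC·R_2/(R_1+R_2) = 20×6.8/28.8 = 4.72 V, R_Th = R_1‖R_2 = 5.19 kΩ.
Base-emitter loop: V_Th = I_B·R_Th + V_BE + (β+1)I_B·R_E, so I_B = (4.72 − 0.7) / (5.19 + 151×2.2) = 0.0119 mA.
I_C = β·I_B = 150×0.0119 = 1.79 mA, and I_E = (β+1)I_B = 1.8 mA.
V_CE = V_CC − I_C·R_C − I_E·R_E = 20 − 1.79×8.2 − 1.8×2.2 = 1.38 V.
V_CE = 1.38 V > 0.2 V confirms active-region operation.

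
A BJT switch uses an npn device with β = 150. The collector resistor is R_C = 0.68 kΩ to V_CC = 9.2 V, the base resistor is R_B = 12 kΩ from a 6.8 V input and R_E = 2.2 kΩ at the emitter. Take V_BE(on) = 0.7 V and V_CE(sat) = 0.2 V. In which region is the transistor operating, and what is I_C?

Assume active. Base-emitter loop: I_B = (V_BB − V_BE)/(R_B + (β+1)R_E) = (6.8 − 0.7)/(12 + 151×2.2) = 0.0177 mA.
I_C = β·I_B = 150×0.0177 = 2.66 mA.
V_CE = V_CC − I_C·R_C − I_E·R_E = 9.2 − 2.66×0.68 − 2.68×2.2 = 1.5 V > V_CE(sat), so the active-region assumption holds.

active; I_C ≈ 2.7 mA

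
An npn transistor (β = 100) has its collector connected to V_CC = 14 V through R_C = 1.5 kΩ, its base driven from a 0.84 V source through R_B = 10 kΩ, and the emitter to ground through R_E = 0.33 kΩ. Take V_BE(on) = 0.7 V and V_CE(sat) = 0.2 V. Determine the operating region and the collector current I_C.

active; I_C ≈ 0.32 mA

Assume active. Base-emitter loop: I_B = (V_BB − V_BE)/(R_B + (β+1)R_E) = (0.84 − 0.7)/(10 + 101×0.33) = 0.00323 mA.
I_C = β·I_B = 100×0.00323 = 0.323 mA.
V_CE = V_CC − I_C·R_C − I_E·R_E = 14 − 0.323×1.5 − 0.326×0.33 = 13.4 V > V_CE(sat), so the active-region assumption holds.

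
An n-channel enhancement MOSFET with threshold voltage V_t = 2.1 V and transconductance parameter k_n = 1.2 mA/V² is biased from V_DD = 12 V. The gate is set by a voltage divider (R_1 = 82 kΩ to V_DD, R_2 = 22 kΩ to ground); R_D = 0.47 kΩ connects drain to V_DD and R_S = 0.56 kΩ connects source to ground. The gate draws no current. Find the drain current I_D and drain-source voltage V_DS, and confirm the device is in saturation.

I_D ≈ 0.09 mA, V_DS ≈ 12 V

V_G = V_DD·R_2/(R_1+R_2) = 12×22/104 = 2.54 V.
Assume saturation: I_D = (k_n/2)(V_GS − V_t)² with V_GS = V_G − I_D·R_S = 2.54 − 0.56·I_D.
Substituting gives 0.188·I_D² − 1.29·I_D + 0.115 = 0, with roots I_D = 0.0903 or 6.79 mA.
The root I_D = 6.79 mA gives V_GS = -1.26 V ≤ V_t, so take I_D = 0.0903 mA.
Then V_GS = 2.49 V and V_DS = V_DD − I_D(R_D+R_S) = 12 − 0.0903×1.03 = 11.9 V.
Saturation requires V_DS ≥ V_GS − V_t = 0.388 V; 11.9 ≥ 0.388 ✓.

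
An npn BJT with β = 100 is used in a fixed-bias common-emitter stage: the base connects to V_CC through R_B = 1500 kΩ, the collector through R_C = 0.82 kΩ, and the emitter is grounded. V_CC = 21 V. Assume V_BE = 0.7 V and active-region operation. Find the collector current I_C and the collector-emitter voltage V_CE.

Base loop: V_CC = I_B·R_B + V_BE, so I_B = (21 − 0.7)/1500 kΩ = 0.0135 mA.
In the active region I_C = β·I_B = 100 × 0.0135 = 1.35 mA.
Collector loop: V_CE = V_CC − I_C·R_C = 21 − 1.35×0.82 = 19.9 V.
Since V_CE = 19.9 V > V_CE(sat) ≈ 0.2 V, the transistor is in the active region as assumed.

I_C ≈ 1.4 mA, V_CE ≈ 20 V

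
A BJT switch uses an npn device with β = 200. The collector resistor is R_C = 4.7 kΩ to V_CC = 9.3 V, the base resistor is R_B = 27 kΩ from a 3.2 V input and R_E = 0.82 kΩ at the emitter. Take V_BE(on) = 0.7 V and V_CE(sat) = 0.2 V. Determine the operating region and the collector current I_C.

saturation; I_C ≈ 1.6 mA

Assume active: I_B = (3.2 − 0.7)/(27 + 201×0.82) = 0.013 mA, I_C = β·I_B = 2.61 mA.
Then V_CE = 9.3 − 2.61×4.7 − 2.62×0.82 = -5.1 V < 0.2 V — the active assumption fails.
Re-solve with V_CE = 0.2 V. KCL at the emitter: V_E/R_E = (V_BB−0.7−V_E)/R_B + (V_CC−0.2−V_E)/R_C, giving V_E = 1.38 V.
I_C = (V_CC − 0.2 − V_E)/R_C = (9.1 − 1.38)/4.7 = 1.64 mA.
Check: I_B = (2.5 − 1.38)/27 = 0.0415 mA, and β·I_B = 8.29 mA > I_C, confirming saturation.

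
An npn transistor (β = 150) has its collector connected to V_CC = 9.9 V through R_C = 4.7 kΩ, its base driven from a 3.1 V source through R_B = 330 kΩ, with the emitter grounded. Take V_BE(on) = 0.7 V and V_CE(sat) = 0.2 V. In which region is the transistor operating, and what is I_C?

active; I_C ≈ 1.1 mA

Assume active. Base-emitter loop: I_B = (V_BB − V_BE)/R_B = (3.1 − 0.7)/330 = 0.00727 mA.
I_C = β·I_B = 150×0.00727 = 1.09 mA.
V_CE = V_CC − I_C·R_C = 9.9 − 1.09×4.7 = 4.77 V > V_CE(sat), so the active-region assumption holds.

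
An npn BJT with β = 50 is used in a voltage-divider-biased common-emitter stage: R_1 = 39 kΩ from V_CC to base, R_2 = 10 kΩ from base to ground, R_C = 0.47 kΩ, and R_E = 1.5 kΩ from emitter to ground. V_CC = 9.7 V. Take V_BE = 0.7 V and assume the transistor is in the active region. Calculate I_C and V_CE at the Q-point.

I_C ≈ 0.76 mA, V_CE ≈ 8.2 V

Thevenize the base divider: V_Th = V_CC·R_2/(R_1+R_2) = 9.7×10/49 = 1.98 V, R_Th = R_1‖R_2 = 7.96 kΩ.
Base-emitter loop: V_Th = I_B·R_Th + V_BE + (β+1)I_B·R_E, so I_B = (1.98 − 0.7) / (7.96 + 51×1.5) = 0.0152 mA.
I_C = β·I_B = 50×0.0152 = 0.758 mA, and I_E = (β+1)I_B = 0.773 mA.
V_CE = V_CC − I_C·R_C − I_E·R_E = 9.7 − 0.758×0.47 − 0.773×1.5 = 8.18 V.
V_CE = 8.18 V > 0.2 V confirms active-region operation.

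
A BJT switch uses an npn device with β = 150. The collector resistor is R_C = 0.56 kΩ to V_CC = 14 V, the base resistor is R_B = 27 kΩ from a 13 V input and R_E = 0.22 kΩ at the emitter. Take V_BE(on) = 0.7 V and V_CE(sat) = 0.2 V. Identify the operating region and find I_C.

saturation; I_C ≈ 18 mA

Assume active: I_B = (13 − 0.7)/(27 + 151×0.22) = 0.204 mA, I_C = β·I_B = 30.6 mA.
Then V_CE = 14 − 30.6×0.56 − 30.8×0.22 = -9.94 V < 0.2 V — the active assumption fails.
Re-solve with V_CE = 0.2 V. KCL at the emitter: V_E/R_E = (V_BB−0.7−V_E)/R_B + (V_CC−0.2−V_E)/R_C, giving V_E = 3.94 V.
I_C = (V_CC − 0.2 − V_E)/R_C = (13.8 − 3.94)/0.56 = 17.6 mA.
Check: I_B = (12.3 − 3.94)/27 = 0.31 mA, and β·I_B = 46.4 mA > I_C, confirming saturation.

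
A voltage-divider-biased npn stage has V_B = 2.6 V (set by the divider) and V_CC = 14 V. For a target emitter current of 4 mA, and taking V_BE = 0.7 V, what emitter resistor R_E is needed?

R_E ≈ 0.48 kΩ

V_E = V_B − V_BE = 2.6 − 0.7 = 1.9 V.
R_E = V_E / I_E = 1.9 / 4 = 0.475 kΩ.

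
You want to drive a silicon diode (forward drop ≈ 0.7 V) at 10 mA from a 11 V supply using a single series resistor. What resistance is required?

R ≈ 1 kΩ

The resistor drops V_S − V_D = 11 − 0.7 = 10.3 V at 10 mA.
R = 10.3 V / 10 mA = 1.03 kΩ.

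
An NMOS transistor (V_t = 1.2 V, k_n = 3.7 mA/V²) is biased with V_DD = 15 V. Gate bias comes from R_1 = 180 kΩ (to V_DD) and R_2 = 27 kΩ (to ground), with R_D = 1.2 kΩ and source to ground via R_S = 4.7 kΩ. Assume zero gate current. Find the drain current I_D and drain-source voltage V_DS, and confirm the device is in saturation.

I_D ≈ 0.11 mA, V_DS ≈ 14 V

V_G = V_DD·R_2/(R_1+R_2) = 15×27/207 = 1.96 V.
Assume saturation: I_D = (k_n/2)(V_GS − V_t)² with V_GS = V_G − I_D·R_S = 1.96 − 4.7·I_D.
Substituting gives 40.9·I_D² − 14.2·I_D + 1.06 = 0, with roots I_D = 0.109 or 0.237 mA.
The root I_D = 0.237 mA gives V_GS = 0.842 V ≤ V_t, so take I_D = 0.109 mA.
Then V_GS = 1.44 V and V_DS = V_DD − I_D(R_D+R_S) = 15 − 0.109×5.9 = 14.4 V.
Saturation requires V_DS ≥ V_GS − V_t = 0.243 V; 14.4 ≥ 0.243 ✓.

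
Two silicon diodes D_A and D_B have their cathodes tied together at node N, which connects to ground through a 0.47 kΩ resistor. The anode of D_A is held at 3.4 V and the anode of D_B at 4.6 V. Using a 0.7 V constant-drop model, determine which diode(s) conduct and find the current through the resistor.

Only D_B conducts; I_R ≈ 8.3 mA

Assume both conduct. Then node N would need to be at both 3.4−0.7 = 2.7 V and 4.6−0.7 = 3.9 V, which is impossible.
Assume only D_B conducts: V_N = 4.6 − 0.7 = 3.9 V, so I_R = 3.9/0.47 = 8.3 mA.
Check D_A: its anode-to-cathode voltage is 3.4 − 3.9 = -0.5 V < 0.7 V, so it is off. The assumption is consistent.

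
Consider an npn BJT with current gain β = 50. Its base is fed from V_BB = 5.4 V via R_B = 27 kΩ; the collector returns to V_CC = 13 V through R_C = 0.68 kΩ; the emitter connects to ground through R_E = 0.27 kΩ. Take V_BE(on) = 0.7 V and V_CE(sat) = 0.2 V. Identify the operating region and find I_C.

active; I_C ≈ 5.8 mA

Assume active. Base-emitter loop: I_B = (V_BB − V_BE)/(R_B + (β+1)R_E) = (5.4 − 0.7)/(27 + 51×0.27) = 0.115 mA.
I_C = β·I_B = 50×0.115 = 5.76 mA.
V_CE = V_CC − I_C·R_C − I_E·R_E = 13 − 5.76×0.68 − 5.88×0.27 = 7.49 V > V_CE(sat), so the active-region assumption holds.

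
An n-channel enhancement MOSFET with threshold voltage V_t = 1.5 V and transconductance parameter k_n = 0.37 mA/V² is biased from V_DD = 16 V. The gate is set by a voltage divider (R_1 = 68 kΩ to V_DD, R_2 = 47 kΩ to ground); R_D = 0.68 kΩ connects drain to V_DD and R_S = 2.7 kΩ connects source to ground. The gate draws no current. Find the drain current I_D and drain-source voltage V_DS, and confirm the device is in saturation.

V_G = V_DD·R_2/(R_1+R_2) = 16×47/115 = 6.54 V.
Assume saturation: I_D = (k_n/2)(V_GS − V_t)² with V_GS = V_G − I_D·R_S = 6.54 − 2.7·I_D.
Substituting gives 1.35·I_D² − 6.03·I_D + 4.7 = 0, with roots I_D = 1 or 3.47 mA.
The root I_D = 3.47 mA gives V_GS = -2.83 V ≤ V_t, so take I_D = 1 mA.
Then V_GS = 3.83 V and V_DS = V_DD − I_D(R_D+R_S) = 16 − 1×3.38 = 12.6 V.
Saturation requires V_DS ≥ V_GS − V_t = 2.33 V; 12.6 ≥ 2.33 ✓.

I_D ≈ 1 mA, V_DS ≈ 13 V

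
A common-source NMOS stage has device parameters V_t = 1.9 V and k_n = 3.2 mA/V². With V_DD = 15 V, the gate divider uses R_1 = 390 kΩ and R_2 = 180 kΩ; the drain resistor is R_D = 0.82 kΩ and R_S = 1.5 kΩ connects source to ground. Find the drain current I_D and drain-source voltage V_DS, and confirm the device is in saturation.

I_D ≈ 1.3 mA, V_DS ≈ 12 V

V_G = V_DD·R_2/(R_1+R_2) = 15×180/570 = 4.74 V.
Assume saturation: I_D = (k_n/2)(V_GS − V_t)² with V_GS = V_G − I_D·R_S = 4.74 − 1.5·I_D.
Substituting gives 3.6·I_D² − 14.6·I_D + 12.9 = 0, with roots I_D = 1.29 or 2.77 mA.
The root I_D = 2.77 mA gives V_GS = 0.585 V ≤ V_t, so take I_D = 1.29 mA.
Then V_GS = 2.8 V and V_DS = V_DD − I_D(R_D+R_S) = 15 − 1.29×2.32 = 12 V.
Saturation requires V_DS ≥ V_GS − V_t = 0.899 V; 12 ≥ 0.899 ✓.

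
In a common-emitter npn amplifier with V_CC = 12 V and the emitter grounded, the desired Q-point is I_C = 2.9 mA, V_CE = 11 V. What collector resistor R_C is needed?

R_C ≈ 0.34 kΩ

Collector loop: V_CC = I_C·R_C + V_CE.
R_C = (V_CC − V_CE)/I_C = (12 − 11)/2.9 = 0.345 kΩ.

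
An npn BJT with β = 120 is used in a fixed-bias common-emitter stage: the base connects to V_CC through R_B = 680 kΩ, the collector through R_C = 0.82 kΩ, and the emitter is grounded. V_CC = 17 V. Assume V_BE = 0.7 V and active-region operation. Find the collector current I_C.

I_C ≈ 2.9 mA

Base loop: V_CC = I_B·R_B + V_BE, so I_B = (17 − 0.7)/680 kΩ = 0.024 mA.
In the active region I_C = β·I_B = 120 × 0.024 = 2.88 mA.
Collector loop: V_CE = V_CC − I_C·R_C = 17 − 2.88×0.82 = 14.6 V.
Since V_CE = 14.6 V > V_CE(sat) ≈ 0.2 V, the transistor is in the active region as assumed.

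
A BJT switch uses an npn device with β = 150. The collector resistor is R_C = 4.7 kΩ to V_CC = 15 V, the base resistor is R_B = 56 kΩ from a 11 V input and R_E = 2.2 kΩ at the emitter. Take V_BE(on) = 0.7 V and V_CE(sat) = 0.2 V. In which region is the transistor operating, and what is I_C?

Assume active: I_B = (11 − 0.7)/(56 + 151×2.2) = 0.0265 mA, I_C = β·I_B = 3.98 mA.
Then V_CE = 15 − 3.98×4.7 − 4.01×2.2 = -12.5 V < 0.2 V — the active assumption fails.
Re-solve with V_CE = 0.2 V. KCL at the emitter: V_E/R_E = (V_BB−0.7−V_E)/R_B + (V_CC−0.2−V_E)/R_C, giving V_E = 4.86 V.
I_C = (V_CC − 0.2 − V_E)/R_C = (14.8 − 4.86)/4.7 = 2.11 mA.
Check: I_B = (10.3 − 4.86)/56 = 0.0971 mA, and β·I_B = 14.6 mA > I_C, confirming saturation.

saturation; I_C ≈ 2.1 mA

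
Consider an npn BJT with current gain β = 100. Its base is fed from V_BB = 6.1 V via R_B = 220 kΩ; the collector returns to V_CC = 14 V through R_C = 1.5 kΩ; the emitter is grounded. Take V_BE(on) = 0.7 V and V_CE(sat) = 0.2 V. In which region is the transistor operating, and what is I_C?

active; I_C ≈ 2.5 mA

Assume active. Base-emitter loop: I_B = (V_BB − V_BE)/R_B = (6.1 − 0.7)/220 = 0.0245 mA.
I_C = β·I_B = 100×0.0245 = 2.45 mA.
V_CE = V_CC − I_C·R_C = 14 − 2.45×1.5 = 10.3 V > V_CE(sat), so the active-region assumption holds.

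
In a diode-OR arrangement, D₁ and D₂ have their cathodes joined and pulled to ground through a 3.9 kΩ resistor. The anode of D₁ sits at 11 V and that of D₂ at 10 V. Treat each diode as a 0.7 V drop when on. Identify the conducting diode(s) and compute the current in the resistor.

Assume both conduct. Then node N would need to be at both 11−0.7 = 10.3 V and 10−0.7 = 9.3 V, which is impossible.
Assume only D₁ conducts: V_N = 11 − 0.7 = 10.3 V, so I_R = 10.3/3.9 = 2.64 mA.
Check D₂: its anode-to-cathode voltage is 10 − 10.3 = -0.3 V < 0.7 V, so it is off. The assumption is consistent.

Only D₁ conducts; I_R ≈ 2.6 mA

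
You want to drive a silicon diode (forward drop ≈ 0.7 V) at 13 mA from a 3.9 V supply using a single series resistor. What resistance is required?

The resistor drops V_S − V_D = 3.9 − 0.7 = 3.2 V at 13 mA.
R = 3.2 V / 13 mA = 0.246 kΩ.

R ≈ 0.25 kΩ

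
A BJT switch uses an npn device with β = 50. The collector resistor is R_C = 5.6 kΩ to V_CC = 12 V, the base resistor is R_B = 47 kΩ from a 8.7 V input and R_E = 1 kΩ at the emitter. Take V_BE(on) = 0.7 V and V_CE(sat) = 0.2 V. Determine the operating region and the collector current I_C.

Assume active: I_B = (8.7 − 0.7)/(47 + 51×1) = 0.0816 mA, I_C = β·I_B = 4.08 mA.
Then V_CE = 12 − 4.08×5.6 − 4.16×1 = -15 V < 0.2 V — the active assumption fails.
Re-solve with V_CE = 0.2 V. KCL at the emitter: V_E/R_E = (V_BB−0.7−V_E)/R_B + (V_CC−0.2−V_E)/R_C, giving V_E = 1.9 V.
I_C = (V_CC − 0.2 − V_E)/R_C = (11.8 − 1.9)/5.6 = 1.77 mA.
Check: I_B = (8 − 1.9)/47 = 0.13 mA, and β·I_B = 6.49 mA > I_C, confirming saturation.

saturation; I_C ≈ 1.8 mA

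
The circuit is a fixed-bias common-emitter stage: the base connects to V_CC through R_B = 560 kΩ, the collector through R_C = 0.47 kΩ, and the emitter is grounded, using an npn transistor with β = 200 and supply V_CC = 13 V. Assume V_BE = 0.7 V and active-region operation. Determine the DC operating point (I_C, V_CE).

Base loop: V_CC = I_B·R_B + V_BE, so I_B = (13 − 0.7)/560 kΩ = 0.022 mA.
In the active region I_C = β·I_B = 200 × 0.022 = 4.39 mA.
Collector loop: V_CE = V_CC − I_C·R_C = 13 − 4.39×0.47 = 10.9 V.
Since V_CE = 10.9 V > V_CE(sat) ≈ 0.2 V, the transistor is in the active region as assumed.

I_C ≈ 4.4 mA, V_CE ≈ 11 V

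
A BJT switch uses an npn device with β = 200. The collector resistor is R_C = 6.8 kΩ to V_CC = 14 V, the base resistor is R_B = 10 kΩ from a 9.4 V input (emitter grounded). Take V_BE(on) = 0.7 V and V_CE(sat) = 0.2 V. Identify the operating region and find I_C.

saturation; I_C ≈ 2 mA

Assume active: I_B = (9.4 − 0.7)/10 = 0.87 mA, giving I_C = β·I_B = 174 mA.
But then V_CE = 14 − 174×6.8 = -1170 V < V_CE(sat) = 0.2 V — impossible in the active region.
So the transistor is saturated. With V_CE = 0.2 V, I_C = (V_CC − 0.2)/R_C = 13.8/6.8 = 2.03 mA.
Check: β·I_B = 174 mA > I_C = 2.03 mA, confirming saturation.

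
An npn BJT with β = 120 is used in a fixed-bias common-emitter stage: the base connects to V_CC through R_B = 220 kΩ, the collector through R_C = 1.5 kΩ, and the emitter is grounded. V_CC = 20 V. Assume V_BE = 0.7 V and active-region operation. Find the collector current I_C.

I_C ≈ 11 mA

Base loop: V_CC = I_B·R_B + V_BE, so I_B = (20 − 0.7)/220 kΩ = 0.0877 mA.
In the active region I_C = β·I_B = 120 × 0.0877 = 10.5 mA.
Collector loop: V_CE = V_CC − I_C·R_C = 20 − 10.5×1.5 = 4.21 V.
Since V_CE = 4.21 V > V_CE(sat) ≈ 0.2 V, the transistor is in the active region as assumed.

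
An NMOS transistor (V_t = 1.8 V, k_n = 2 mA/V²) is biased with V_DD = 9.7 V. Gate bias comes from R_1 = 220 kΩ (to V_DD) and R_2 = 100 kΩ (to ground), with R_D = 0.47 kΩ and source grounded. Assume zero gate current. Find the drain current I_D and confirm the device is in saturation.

I_D ≈ 1.5 mA

V_G = V_DD·R_2/(R_1+R_2) = 9.7×100/320 = 3.03 V. With the source grounded, V_GS = V_G = 3.03 V.
Assume saturation: I_D = (k_n/2)(V_GS − V_t)² = (2/2)×(3.03 − 1.8)² = 1×1.23² = 1.52 mA.
V_DS = V_DD − I_D·R_D = 9.7 − 1.52×0.47 = 8.99 V.
Saturation requires V_DS ≥ V_GS − V_t = 1.23 V; 8.99 ≥ 1.23 ✓.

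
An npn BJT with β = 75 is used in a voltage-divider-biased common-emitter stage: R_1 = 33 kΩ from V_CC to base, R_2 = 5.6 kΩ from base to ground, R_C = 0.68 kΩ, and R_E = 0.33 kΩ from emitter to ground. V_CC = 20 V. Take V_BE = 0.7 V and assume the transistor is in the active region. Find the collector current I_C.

Thevenize the base divider: V_Th = V_CC·R_2/(R_1+R_2) = 20×5.6/38.6 = 2.9 V, R_Th = R_1‖R_2 = 4.79 kΩ.
Base-emitter loop: V_Th = I_B·R_Th + V_BE + (β+1)I_B·R_E, so I_B = (2.9 − 0.7) / (4.79 + 76×0.33) = 0.0737 mA.
I_C = β·I_B = 75×0.0737 = 5.53 mA, and I_E = (β+1)I_B = 5.6 mA.
V_CE = V_CC − I_C·R_C − I_E·R_E = 20 − 5.53×0.68 − 5.6×0.33 = 14.4 V.
V_CE = 14.4 V > 0.2 V confirms active-region operation.

I_C ≈ 5.5 mA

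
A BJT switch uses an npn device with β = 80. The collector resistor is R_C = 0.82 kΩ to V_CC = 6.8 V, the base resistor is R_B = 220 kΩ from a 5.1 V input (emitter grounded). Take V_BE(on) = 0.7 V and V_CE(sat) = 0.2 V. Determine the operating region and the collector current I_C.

active; I_C ≈ 1.6 mA

Assume active. Base-emitter loop: I_B = (V_BB − V_BE)/R_B = (5.1 − 0.7)/220 = 0.02 mA.
I_C = β·I_B = 80×0.02 = 1.6 mA.
V_CE = V_CC − I_C·R_C = 6.8 − 1.6×0.82 = 5.49 V > V_CE(sat), so the active-region assumption holds.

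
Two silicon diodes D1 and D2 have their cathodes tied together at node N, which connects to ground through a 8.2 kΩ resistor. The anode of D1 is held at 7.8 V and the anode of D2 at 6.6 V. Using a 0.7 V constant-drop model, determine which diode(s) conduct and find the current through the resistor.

Assume both conduct. Then node N would need to be at both 7.8−0.7 = 7.1 V and 6.6−0.7 = 5.9 V, which is impossible.
Assume only D1 conducts: V_N = 7.8 − 0.7 = 7.1 V, so I_R = 7.1/8.2 = 0.866 mA.
Check D2: its anode-to-cathode voltage is 6.6 − 7.1 = -0.5 V < 0.7 V, so it is off. The assumption is consistent.

Only D1 conducts; I_R ≈ 0.87 mA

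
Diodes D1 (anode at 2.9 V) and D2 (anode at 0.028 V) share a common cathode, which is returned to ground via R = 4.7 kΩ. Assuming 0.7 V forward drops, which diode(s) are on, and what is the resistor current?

Assume both conduct. Then node N would need to be at both 2.9−0.7 = 2.2 V and 0.028−0.7 = -0.672 V, which is impossible.
Assume only D1 conducts: V_N = 2.9 − 0.7 = 2.2 V, so I_R = 2.2/4.7 = 0.468 mA.
Check D2: its anode-to-cathode voltage is 0.028 − 2.2 = -2.17 V < 0.7 V, so it is off. The assumption is consistent.

Only D1 conducts; I_R ≈ 0.47 mA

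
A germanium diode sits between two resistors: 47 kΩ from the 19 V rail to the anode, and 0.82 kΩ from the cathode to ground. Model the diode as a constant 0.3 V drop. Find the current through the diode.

The two resistors are in series with the diode, so KVL gives 19 = I·47 + 0.3 + I·0.82.
I = (19 − 0.3) / (47 + 0.82) kΩ = 18.7 / 47.8 = 0.391 mA.

I ≈ 0.39 mA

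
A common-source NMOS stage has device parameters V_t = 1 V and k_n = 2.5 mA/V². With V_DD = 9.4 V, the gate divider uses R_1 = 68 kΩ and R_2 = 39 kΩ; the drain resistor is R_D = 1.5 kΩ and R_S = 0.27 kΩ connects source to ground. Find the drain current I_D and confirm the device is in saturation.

I_D ≈ 3.1 mA

V_G = V_DD·R_2/(R_1+R_2) = 9.4×39/107 = 3.43 V.
Assume saturation: I_D = (k_n/2)(V_GS − V_t)² with V_GS = V_G − I_D·R_S = 3.43 − 0.27·I_D.
Substituting gives 0.0911·I_D² − 2.64·I_D + 7.36 = 0, with roots I_D = 3.13 or 25.8 mA.
The root I_D = 25.8 mA gives V_GS = -3.54 V ≤ V_t, so take I_D = 3.13 mA.
Then V_GS = 2.58 V and V_DS = V_DD − I_D(R_D+R_S) = 9.4 − 3.13×1.77 = 3.86 V.
Saturation requires V_DS ≥ V_GS − V_t = 1.58 V; 3.86 ≥ 1.58 ✓.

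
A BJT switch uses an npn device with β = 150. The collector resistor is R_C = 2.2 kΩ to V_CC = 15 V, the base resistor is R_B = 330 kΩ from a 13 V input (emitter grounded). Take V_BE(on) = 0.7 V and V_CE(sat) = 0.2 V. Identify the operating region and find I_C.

Assume active. Base-emitter loop: I_B = (V_BB − V_BE)/R_B = (13 − 0.7)/330 = 0.0373 mA.
I_C = β·I_B = 150×0.0373 = 5.59 mA.
V_CE = V_CC − I_C·R_C = 15 − 5.59×2.2 = 2.7 V > V_CE(sat), so the active-region assumption holds.

active; I_C ≈ 5.6 mA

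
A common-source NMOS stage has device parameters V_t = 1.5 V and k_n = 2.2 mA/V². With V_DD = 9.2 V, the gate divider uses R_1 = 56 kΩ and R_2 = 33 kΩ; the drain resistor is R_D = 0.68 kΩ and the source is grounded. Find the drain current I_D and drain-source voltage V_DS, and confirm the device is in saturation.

V_G = V_DD·R_2/(R_1+R_2) = 9.2×33/89 = 3.41 V. With the source grounded, V_GS = V_G = 3.41 V.
Assume saturation: I_D = (k_n/2)(V_GS − V_t)² = (2.2/2)×(3.41 − 1.5)² = 1.1×1.91² = 4.02 mA.
V_DS = V_DD − I_D·R_D = 9.2 − 4.02×0.68 = 6.47 V.
Saturation requires V_DS ≥ V_GS − V_t = 1.91 V; 6.47 ≥ 1.91 ✓.

I_D ≈ 4 mA, V_DS ≈ 6.5 V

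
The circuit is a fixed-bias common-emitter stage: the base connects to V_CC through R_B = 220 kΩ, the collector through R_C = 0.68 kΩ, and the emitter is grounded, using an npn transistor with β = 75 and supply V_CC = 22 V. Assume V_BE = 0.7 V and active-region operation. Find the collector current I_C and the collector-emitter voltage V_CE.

Base loop: V_CC = I_B·R_B + V_BE, so I_B = (22 − 0.7)/220 kΩ = 0.0968 mA.
In the active region I_C = β·I_B = 75 × 0.0968 = 7.26 mA.
Collector loop: V_CE = V_CC − I_C·R_C = 22 − 7.26×0.68 = 17.1 V.
Since V_CE = 17.1 V > V_CE(sat) ≈ 0.2 V, the transistor is in the active region as assumed.

I_C ≈ 7.3 mA, V_CE ≈ 17 V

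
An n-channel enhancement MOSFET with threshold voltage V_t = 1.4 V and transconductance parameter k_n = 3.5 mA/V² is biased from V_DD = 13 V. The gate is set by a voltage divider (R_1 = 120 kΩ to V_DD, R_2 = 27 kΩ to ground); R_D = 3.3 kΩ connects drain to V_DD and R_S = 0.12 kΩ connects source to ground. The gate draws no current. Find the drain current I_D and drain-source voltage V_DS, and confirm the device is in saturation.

V_G = V_DD·R_2/(R_1+R_2) = 13×27/147 = 2.39 V.
Assume saturation: I_D = (k_n/2)(V_GS − V_t)² with V_GS = V_G − I_D·R_S = 2.39 − 0.12·I_D.
Substituting gives 0.0252·I_D² − 1.41·I_D + 1.71 = 0, with roots I_D = 1.23 or 54.9 mA.
The root I_D = 54.9 mA gives V_GS = -4.2 V ≤ V_t, so take I_D = 1.23 mA.
Then V_GS = 2.24 V and V_DS = V_DD − I_D(R_D+R_S) = 13 − 1.23×3.42 = 8.78 V.
Saturation requires V_DS ≥ V_GS − V_t = 0.84 V; 8.78 ≥ 0.84 ✓.

I_D ≈ 1.2 mA, V_DS ≈ 8.8 V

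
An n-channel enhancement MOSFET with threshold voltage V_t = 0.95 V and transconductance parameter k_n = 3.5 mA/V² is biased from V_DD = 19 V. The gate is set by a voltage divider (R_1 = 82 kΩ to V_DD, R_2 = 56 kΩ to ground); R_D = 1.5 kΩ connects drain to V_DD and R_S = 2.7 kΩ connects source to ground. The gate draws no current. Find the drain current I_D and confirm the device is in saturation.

I_D ≈ 2.1 mA

V_G = V_DD·R_2/(R_1+R_2) = 19×56/138 = 7.71 V.
Assume saturation: I_D = (k_n/2)(V_GS − V_t)² with V_GS = V_G − I_D·R_S = 7.71 − 2.7·I_D.
Substituting gives 12.8·I_D² − 64.9·I_D + 80 = 0, with roots I_D = 2.1 or 2.99 mA.
The root I_D = 2.99 mA gives V_GS = -0.357 V ≤ V_t, so take I_D = 2.1 mA.
Then V_GS = 2.04 V and V_DS = V_DD − I_D(R_D+R_S) = 19 − 2.1×4.2 = 10.2 V.
Saturation requires V_DS ≥ V_GS − V_t = 1.09 V; 10.2 ≥ 1.09 ✓.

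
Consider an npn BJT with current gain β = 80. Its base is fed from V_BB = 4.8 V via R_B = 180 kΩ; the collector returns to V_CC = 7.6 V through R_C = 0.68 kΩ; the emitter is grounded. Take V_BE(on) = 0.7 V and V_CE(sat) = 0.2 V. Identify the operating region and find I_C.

active; I_C ≈ 1.8 mA

Assume active. Base-emitter loop: I_B = (V_BB − V_BE)/R_B = (4.8 − 0.7)/180 = 0.0228 mA.
I_C = β·I_B = 80×0.0228 = 1.82 mA.
V_CE = V_CC − I_C·R_C = 7.6 − 1.82×0.68 = 6.36 V > V_CE(sat), so the active-region assumption holds.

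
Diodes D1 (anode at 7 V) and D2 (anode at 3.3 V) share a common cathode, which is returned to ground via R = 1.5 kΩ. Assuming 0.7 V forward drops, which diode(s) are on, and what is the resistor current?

Assume both conduct. Then node N would need to be at both 7−0.7 = 6.3 V and 3.3−0.7 = 2.6 V, which is impossible.
Assume only D1 conducts: V_N = 7 − 0.7 = 6.3 V, so I_R = 6.3/1.5 = 4.2 mA.
Check D2: its anode-to-cathode voltage is 3.3 − 6.3 = -3 V < 0.7 V, so it is off. The assumption is consistent.

Only D1 conducts; I_R ≈ 4.2 mA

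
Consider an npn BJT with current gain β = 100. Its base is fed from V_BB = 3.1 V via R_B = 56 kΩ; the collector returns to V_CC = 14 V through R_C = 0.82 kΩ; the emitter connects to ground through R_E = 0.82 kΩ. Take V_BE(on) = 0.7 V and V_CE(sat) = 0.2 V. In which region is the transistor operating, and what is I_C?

Assume active. Base-emitter loop: I_B = (V_BB − V_BE)/(R_B + (β+1)R_E) = (3.1 − 0.7)/(56 + 101×0.82) = 0.0173 mA.
I_C = β·I_B = 100×0.0173 = 1.73 mA.
V_CE = V_CC − I_C·R_C − I_E·R_E = 14 − 1.73×0.82 − 1.75×0.82 = 11.2 V > V_CE(sat), so the active-region assumption holds.

active; I_C ≈ 1.7 mA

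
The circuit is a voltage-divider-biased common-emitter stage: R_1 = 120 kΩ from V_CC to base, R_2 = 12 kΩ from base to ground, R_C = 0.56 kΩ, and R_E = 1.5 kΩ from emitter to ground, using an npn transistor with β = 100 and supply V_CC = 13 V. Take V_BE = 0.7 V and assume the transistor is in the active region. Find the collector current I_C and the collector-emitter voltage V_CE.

I_C ≈ 0.3 mA, V_CE ≈ 12 V

Thevenize the base divider: V_Th = V_CC·R_2/(R_1+R_2) = 13×12/132 = 1.18 V, R_Th = R_1‖R_2 = 10.9 kΩ.
Base-emitter loop: V_Th = I_B·R_Th + V_BE + (β+1)I_B·R_E, so I_B = (1.18 − 0.7) / (10.9 + 101×1.5) = 0.00297 mA.
I_C = β·I_B = 100×0.00297 = 0.297 mA, and I_E = (β+1)I_B = 0.3 mA.
V_CE = V_CC − I_C·R_C − I_E·R_E = 13 − 0.297×0.56 − 0.3×1.5 = 12.4 V.
V_CE = 12.4 V > 0.2 V confirms active-region operation.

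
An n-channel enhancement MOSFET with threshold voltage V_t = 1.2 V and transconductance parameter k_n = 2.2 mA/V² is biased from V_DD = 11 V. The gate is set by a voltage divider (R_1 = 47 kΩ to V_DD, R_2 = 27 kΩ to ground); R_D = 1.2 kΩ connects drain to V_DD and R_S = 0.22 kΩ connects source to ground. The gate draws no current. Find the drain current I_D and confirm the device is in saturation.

V_G = V_DD·R_2/(R_1+R_2) = 11×27/74 = 4.01 V.
Assume saturation: I_D = (k_n/2)(V_GS − V_t)² with V_GS = V_G − I_D·R_S = 4.01 − 0.22·I_D.
Substituting gives 0.0532·I_D² − 2.36·I_D + 8.71 = 0, with roots I_D = 4.06 or 40.3 mA.
The root I_D = 40.3 mA gives V_GS = -4.85 V ≤ V_t, so take I_D = 4.06 mA.
Then V_GS = 3.12 V and V_DS = V_DD − I_D(R_D+R_S) = 11 − 4.06×1.42 = 5.24 V.
Saturation requires V_DS ≥ V_GS − V_t = 1.92 V; 5.24 ≥ 1.92 ✓.

I_D ≈ 4.1 mA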